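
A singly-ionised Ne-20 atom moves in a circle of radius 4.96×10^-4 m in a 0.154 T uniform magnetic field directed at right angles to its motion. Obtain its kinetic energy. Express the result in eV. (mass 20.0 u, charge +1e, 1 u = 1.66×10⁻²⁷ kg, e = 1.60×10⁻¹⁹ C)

K ≈ 0.0141 eV

v = qBr/m = (1×1.60×10^-19)(0.154)(4.96×10^-4) / (3.32×10^-26) = 368 m/s.
K = ½mv² = 0.5·(3.32×10^-26)·(368)² = 2.25×10^-21 J = 0.0141 eV.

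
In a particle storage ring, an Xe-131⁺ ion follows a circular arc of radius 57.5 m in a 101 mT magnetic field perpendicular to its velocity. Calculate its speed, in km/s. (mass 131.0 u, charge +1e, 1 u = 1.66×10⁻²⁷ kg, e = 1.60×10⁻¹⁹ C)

v ≈ 4270 km/s

From qvB = mv²/r, v = qBr/m.
v = (1×1.60×10^-19)(0.101)(57.5) / (2.17×10^-25) = 4.27×10^6 m/s.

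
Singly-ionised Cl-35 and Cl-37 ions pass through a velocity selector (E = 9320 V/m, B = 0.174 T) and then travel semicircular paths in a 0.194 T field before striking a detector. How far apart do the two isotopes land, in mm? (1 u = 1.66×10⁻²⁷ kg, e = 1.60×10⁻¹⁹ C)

Both emerge at v = E/B₁ = 5.36×10^4 m/s.
r = mv/(qB₂), so r₁ = 0.10026 m and r₂ = 0.10599 m, giving Δr = 5.73×10^-3 m.
After a semicircle each ion lands a diameter 2r from the entry slit, so the separation is 2Δr = 0.0115 m.

Δd ≈ 11.5 mm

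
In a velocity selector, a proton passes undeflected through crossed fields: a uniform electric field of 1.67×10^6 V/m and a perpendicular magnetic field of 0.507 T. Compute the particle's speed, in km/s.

v ≈ 3290 km/s

For zero net force, qE = qvB, so v = E/B.
v = (1.67×10^6) / (0.507) = 3.29×10^6 m/s.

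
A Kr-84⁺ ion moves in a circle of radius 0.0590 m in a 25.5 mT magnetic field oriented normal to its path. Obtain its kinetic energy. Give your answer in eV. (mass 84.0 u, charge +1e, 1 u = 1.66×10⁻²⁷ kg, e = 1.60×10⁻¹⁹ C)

v = qBr/m = (1×1.60×10^-19)(0.0255)(0.0590) / (1.39×10^-25) = 1730 m/s.
K = ½mv² = 0.5·(1.39×10^-25)·(1730)² = 2.08×10^-19 J = 1.30 eV.

K ≈ 1.30 eV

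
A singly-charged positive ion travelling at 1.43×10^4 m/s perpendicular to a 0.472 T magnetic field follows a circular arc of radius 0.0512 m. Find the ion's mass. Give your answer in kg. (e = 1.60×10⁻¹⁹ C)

qvB = mv²/r ⇒ m = qBr/v.
m = (1×1.60×10^-19)(0.472)(0.0512) / (1.43×10^4) = 2.70×10^-25 kg.

m ≈ 2.70×10^-25 kg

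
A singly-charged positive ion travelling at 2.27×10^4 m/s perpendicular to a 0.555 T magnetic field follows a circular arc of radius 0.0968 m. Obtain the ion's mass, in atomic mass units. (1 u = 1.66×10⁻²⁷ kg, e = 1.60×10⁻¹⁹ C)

m ≈ 228 u

qvB = mv²/r ⇒ m = qBr/v.
m = (1×1.60×10^-19)(0.555)(0.0968) / (2.27×10^4) = 3.79×10^-25 kg = 228 u.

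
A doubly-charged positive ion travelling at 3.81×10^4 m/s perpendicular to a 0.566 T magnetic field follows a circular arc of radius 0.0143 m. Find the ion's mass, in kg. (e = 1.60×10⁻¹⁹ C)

m ≈ 6.80×10^-26 kg

qvB = mv²/r ⇒ m = qBr/v.
m = (2×1.60×10^-19)(0.566)(0.0143) / (3.81×10^4) = 6.80×10^-26 kg.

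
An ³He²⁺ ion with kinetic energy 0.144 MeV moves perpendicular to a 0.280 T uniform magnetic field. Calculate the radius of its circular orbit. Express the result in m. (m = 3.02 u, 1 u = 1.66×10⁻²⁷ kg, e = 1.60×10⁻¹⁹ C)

r ≈ 0.170 m

Convert the energy: K = 0.144 MeV = 2.30×10^-14 J.
v = √(2K/m) = √(2·2.30×10^-14/5.01×10^-27) = 3.03×10^6 m/s.
r = mv/(qB) = (5.01×10^-27)(3.03×10^6) / [(2×1.60×10^-19)(0.280)] = 0.170 m.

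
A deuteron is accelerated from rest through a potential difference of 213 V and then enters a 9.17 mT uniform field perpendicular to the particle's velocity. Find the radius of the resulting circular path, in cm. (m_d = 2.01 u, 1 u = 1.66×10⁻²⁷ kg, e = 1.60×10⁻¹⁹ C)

The kinetic energy gained is K = qV = (1×1.60×10^-19)(213) = 3.41×10^-17 J.
v = √(2K/m) = 1.43×10^5 m/s.
r = mv/(qB) = (3.34×10^-27)(1.43×10^5) / [(1×1.60×10^-19)(9.17×10^-3)] = 0.325 m.

r ≈ 32.5 cm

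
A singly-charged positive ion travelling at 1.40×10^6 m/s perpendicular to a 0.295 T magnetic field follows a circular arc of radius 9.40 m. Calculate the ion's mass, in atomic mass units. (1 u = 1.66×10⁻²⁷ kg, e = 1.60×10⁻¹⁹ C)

m ≈ 191 u

qvB = mv²/r ⇒ m = qBr/v.
m = (1×1.60×10^-19)(0.295)(9.40) / (1.40×10^6) = 3.17×10^-25 kg = 191 u.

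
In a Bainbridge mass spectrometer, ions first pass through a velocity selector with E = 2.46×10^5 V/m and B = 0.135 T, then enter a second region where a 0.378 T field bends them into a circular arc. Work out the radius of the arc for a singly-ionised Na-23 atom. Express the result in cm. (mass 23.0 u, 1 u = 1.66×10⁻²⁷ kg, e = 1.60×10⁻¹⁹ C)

The selector passes v = E/B = 2.46×10^5/0.135 = 1.82×10^6 m/s.
In the deflection region, r = mv/(qB₂) = (3.82×10^-26)(1.82×10^6) / [(1×1.60×10^-19)(0.378)] = 1.15 m.

r ≈ 115 cm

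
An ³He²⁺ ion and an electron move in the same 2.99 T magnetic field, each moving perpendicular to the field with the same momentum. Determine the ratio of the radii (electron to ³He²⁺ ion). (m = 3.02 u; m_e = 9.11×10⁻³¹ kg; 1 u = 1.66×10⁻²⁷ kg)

ratio ≈ 2.00

r = p/(qB) ⇒ at equal p, r ∝ 1/q.
r_{electron}/r_{³He²⁺ ion} = 2.00.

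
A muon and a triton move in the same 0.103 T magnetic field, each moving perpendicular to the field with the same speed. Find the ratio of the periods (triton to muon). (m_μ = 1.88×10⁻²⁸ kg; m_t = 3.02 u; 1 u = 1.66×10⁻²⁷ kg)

T = 2πm/(qB) is independent of speed, so T₂/T₁ = (m₂/q₂)/(m₁/q₁).
T_{triton}/T_{muon} = (5.01×10^-27/1e) / (1.88×10^-28/1e) = 26.7.

ratio ≈ 26.7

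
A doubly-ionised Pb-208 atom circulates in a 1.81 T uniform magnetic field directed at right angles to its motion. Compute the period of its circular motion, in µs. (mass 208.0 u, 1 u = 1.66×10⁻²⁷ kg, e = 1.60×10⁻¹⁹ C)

The cyclotron period is independent of speed: T = 2πm/(qB).
T = 2π(3.45×10^-25) / [(2×1.60×10^-19)(1.81)] = 3.75×10^-6 s.

T ≈ 3.75 µs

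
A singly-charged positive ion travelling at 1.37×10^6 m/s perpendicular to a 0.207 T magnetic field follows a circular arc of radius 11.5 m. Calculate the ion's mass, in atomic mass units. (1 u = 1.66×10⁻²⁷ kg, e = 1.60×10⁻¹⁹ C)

m ≈ 167 u

qvB = mv²/r ⇒ m = qBr/v.
m = (1×1.60×10^-19)(0.207)(11.5) / (1.37×10^6) = 2.78×10^-25 kg = 167 u.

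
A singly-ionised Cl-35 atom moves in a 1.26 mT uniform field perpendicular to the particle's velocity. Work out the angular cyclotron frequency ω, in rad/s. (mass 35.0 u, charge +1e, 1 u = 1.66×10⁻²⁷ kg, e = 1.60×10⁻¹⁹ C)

ω ≈ 3470 rad/s

ω = qB/m = (1×1.60×10^-19)(1.26×10^-3) / (5.81×10^-26) = 3470 rad/s.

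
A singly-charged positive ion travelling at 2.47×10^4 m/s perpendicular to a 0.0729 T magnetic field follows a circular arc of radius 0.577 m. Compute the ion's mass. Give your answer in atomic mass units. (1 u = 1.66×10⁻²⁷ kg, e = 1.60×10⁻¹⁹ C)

qvB = mv²/r ⇒ m = qBr/v.
m = (1×1.60×10^-19)(0.0729)(0.577) / (2.47×10^4) = 2.72×10^-25 kg = 164 u.

m ≈ 164 u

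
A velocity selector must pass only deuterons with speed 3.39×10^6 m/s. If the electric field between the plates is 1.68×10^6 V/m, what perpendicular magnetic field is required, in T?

qE = qvB ⇒ B = E/v = (1.68×10^6) / (3.39×10^6) = 0.496 T.

B ≈ 0.496 T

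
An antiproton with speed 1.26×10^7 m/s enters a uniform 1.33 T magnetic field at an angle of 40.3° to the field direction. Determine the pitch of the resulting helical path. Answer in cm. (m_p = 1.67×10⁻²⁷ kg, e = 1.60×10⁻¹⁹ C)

The velocity component along B is v∥ = v cos40.3° = 9.61×10^6 m/s.
The cyclotron period T = 2πm/(qB) = 4.93×10^-8 s is set by m, q, B alone.
Pitch = v∥·T = (9.61×10^6)(4.93×10^-8) = 0.474 m.

pitch ≈ 47.4 cm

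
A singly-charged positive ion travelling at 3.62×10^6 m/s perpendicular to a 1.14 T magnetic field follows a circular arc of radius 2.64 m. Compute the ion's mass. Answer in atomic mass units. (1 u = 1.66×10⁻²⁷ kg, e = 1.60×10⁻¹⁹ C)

qvB = mv²/r ⇒ m = qBr/v.
m = (1×1.60×10^-19)(1.14)(2.64) / (3.62×10^6) = 1.33×10^-25 kg = 80.1 u.

m ≈ 80.1 u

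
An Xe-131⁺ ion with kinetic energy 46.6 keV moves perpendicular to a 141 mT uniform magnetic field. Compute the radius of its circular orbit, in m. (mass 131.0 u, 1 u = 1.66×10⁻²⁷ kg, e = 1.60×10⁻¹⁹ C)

Convert the energy: K = 46.6 keV = 7.46×10^-15 J.
v = √(2K/m) = √(2·7.46×10^-15/2.17×10^-25) = 2.62×10^5 m/s.
r = mv/(qB) = (2.17×10^-25)(2.62×10^5) / [(1×1.60×10^-19)(0.141)] = 2.52 m.

r ≈ 2.52 m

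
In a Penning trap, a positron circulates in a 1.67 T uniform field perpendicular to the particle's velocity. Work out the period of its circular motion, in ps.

The cyclotron period is independent of speed: T = 2πm/(qB).
T = 2π(9.11×10^-31) / [(1×1.60×10^-19)(1.67)] = 2.14×10^-11 s.

T ≈ 21.4 ps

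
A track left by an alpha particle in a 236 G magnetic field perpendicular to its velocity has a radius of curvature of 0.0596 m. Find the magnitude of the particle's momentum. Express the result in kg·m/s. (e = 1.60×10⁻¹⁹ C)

Since qvB = mv²/r, the momentum p = mv = qBr.
p = (2×1.60×10^-19)(0.0236)(0.0596) = 4.50×10^-22 kg·m/s.

p ≈ 4.50×10^-22 kg·m/s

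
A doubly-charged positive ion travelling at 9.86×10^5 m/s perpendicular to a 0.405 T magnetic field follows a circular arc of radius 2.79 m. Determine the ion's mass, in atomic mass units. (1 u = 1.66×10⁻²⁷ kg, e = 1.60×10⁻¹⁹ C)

qvB = mv²/r ⇒ m = qBr/v.
m = (2×1.60×10^-19)(0.405)(2.79) / (9.86×10^5) = 3.67×10^-25 kg = 221 u.

m ≈ 221 u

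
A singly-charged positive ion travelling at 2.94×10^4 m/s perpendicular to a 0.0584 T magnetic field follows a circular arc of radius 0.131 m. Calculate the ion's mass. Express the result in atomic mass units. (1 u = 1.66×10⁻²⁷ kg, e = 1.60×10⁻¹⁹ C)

qvB = mv²/r ⇒ m = qBr/v.
m = (1×1.60×10^-19)(0.0584)(0.131) / (2.94×10^4) = 4.16×10^-26 kg = 25.1 u.

m ≈ 25.1 u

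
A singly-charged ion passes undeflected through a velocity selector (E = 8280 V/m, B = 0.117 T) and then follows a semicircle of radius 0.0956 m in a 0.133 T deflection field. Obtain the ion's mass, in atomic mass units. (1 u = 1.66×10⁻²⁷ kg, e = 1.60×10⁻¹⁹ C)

v = E/B₁ = 7.08×10^4 m/s.
From r = mv/(qB₂), m = qB₂r/v = (1×1.60×10^-19)(0.133)(0.0956) / (7.08×10^4) = 2.87×10^-26 kg.
In atomic mass units: m = 2.87×10^-26 / 1.66×10^-27 = 17.3 u.

m ≈ 17.3 u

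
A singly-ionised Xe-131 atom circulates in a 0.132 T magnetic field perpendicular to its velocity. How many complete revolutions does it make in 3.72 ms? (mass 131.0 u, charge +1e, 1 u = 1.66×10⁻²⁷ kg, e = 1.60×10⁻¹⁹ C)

N = 57

T = 2πm/(qB) = 2π(2.1746×10^-25) / [(1×1.60×10^-19)(0.132)] = 6.4694×10^-5 s.
N = t/T = 3.72×10^-3 / 6.4694×10^-5 ≈ 57.50, so 57 complete revolutions.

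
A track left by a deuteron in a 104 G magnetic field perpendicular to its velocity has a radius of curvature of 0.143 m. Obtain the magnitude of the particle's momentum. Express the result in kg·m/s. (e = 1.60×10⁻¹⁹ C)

Since qvB = mv²/r, the momentum p = mv = qBr.
p = (1×1.60×10^-19)(0.0104)(0.143) = 2.38×10^-22 kg·m/s.

p ≈ 2.38×10^-22 kg·m/s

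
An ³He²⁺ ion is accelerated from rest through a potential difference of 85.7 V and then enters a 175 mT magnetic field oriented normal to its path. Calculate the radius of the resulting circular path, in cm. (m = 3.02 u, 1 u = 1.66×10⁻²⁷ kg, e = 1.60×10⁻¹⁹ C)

r ≈ 0.936 cm

The kinetic energy gained is K = qV = (2×1.60×10^-19)(85.7) = 2.74×10^-17 J.
v = √(2K/m) = 1.05×10^5 m/s.
r = mv/(qB) = (5.01×10^-27)(1.05×10^5) / [(2×1.60×10^-19)(0.175)] = 9.36×10^-3 m.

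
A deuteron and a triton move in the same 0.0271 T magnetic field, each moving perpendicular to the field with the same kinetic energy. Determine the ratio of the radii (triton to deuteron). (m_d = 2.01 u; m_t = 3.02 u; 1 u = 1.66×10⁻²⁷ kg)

r = √(2mK)/(qB) ⇒ at equal K, r ∝ √m/q.
r_{triton}/r_{deuteron} = 1.23.

ratio ≈ 1.23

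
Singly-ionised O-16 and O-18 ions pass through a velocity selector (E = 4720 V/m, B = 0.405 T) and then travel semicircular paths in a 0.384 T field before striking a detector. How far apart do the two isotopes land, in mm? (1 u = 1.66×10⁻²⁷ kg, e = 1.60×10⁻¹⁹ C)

Δd ≈ 1.26 mm

Both emerge at v = E/B₁ = 1.17×10^4 m/s.
r = mv/(qB₂), so r₁ = 5.038×10^-3 m and r₂ = 5.668×10^-3 m, giving Δr = 6.30×10^-4 m.
After a semicircle each ion lands a diameter 2r from the entry slit, so the separation is 2Δr = 1.26×10^-3 m.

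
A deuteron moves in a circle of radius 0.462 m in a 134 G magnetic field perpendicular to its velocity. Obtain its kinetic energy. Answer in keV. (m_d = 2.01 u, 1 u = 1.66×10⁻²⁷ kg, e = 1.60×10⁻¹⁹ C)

K ≈ 0.919 keV

v = qBr/m = (1×1.60×10^-19)(0.0134)(0.462) / (3.34×10^-27) = 2.97×10^5 m/s.
K = ½mv² = 0.5·(3.34×10^-27)·(2.97×10^5)² = 1.47×10^-16 J = 0.919 keV.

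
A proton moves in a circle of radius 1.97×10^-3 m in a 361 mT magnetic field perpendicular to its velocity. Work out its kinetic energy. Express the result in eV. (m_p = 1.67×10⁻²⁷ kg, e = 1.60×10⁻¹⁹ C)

v = qBr/m = (1×1.60×10^-19)(0.361)(1.97×10^-3) / (1.67×10^-27) = 6.81×10^4 m/s.
K = ½mv² = 0.5·(1.67×10^-27)·(6.81×10^4)² = 3.88×10^-18 J = 24.2 eV.

K ≈ 24.2 eV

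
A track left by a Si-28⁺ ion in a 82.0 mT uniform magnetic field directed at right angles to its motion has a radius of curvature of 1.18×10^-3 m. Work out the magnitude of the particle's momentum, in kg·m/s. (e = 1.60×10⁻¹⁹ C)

p ≈ 1.55×10^-23 kg·m/s

Since qvB = mv²/r, the momentum p = mv = qBr.
p = (1×1.60×10^-19)(0.0820)(1.18×10^-3) = 1.55×10^-23 kg·m/s.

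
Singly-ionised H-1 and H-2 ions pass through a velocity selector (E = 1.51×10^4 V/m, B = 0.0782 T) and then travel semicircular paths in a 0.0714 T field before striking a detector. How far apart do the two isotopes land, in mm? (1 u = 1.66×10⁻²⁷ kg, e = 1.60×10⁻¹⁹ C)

Δd ≈ 56.1 mm

Both emerge at v = E/B₁ = 1.93×10^5 m/s.
r = mv/(qB₂), so r₁ = 0.0281 m and r₂ = 0.0561 m, giving Δr = 0.0281 m.
After a semicircle each ion lands a diameter 2r from the entry slit, so the separation is 2Δr = 0.0561 m.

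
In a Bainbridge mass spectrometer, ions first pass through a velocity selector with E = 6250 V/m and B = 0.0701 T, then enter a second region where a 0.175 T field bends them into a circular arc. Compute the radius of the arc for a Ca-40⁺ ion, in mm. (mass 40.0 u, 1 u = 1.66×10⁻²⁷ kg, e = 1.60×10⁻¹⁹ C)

r ≈ 211 mm

The selector passes v = E/B = 6250/0.0701 = 8.92×10^4 m/s.
In the deflection region, r = mv/(qB₂) = (6.64×10^-26)(8.92×10^4) / [(1×1.60×10^-19)(0.175)] = 0.211 m.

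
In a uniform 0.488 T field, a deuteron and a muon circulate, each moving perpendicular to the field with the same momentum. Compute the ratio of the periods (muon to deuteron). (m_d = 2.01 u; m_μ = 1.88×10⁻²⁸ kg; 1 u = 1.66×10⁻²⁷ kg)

ratio ≈ 0.0563

T = 2πm/(qB) is independent of speed, so T₂/T₁ = (m₂/q₂)/(m₁/q₁).
T_{muon}/T_{deuteron} = (1.88×10^-28/1e) / (3.34×10^-27/1e) = 0.0563.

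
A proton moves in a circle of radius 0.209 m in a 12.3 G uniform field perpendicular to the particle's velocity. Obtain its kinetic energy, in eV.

K ≈ 3.17 eV

v = qBr/m = (1×1.60×10^-19)(1.23×10^-3)(0.209) / (1.67×10^-27) = 2.46×10^4 m/s.
K = ½mv² = 0.5·(1.67×10^-27)·(2.46×10^4)² = 5.07×10^-19 J = 3.17 eV.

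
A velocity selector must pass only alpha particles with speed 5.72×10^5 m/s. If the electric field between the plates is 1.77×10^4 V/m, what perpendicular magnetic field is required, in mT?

qE = qvB ⇒ B = E/v = (1.77×10^4) / (5.72×10^5) = 0.0309 T.

B ≈ 30.9 mT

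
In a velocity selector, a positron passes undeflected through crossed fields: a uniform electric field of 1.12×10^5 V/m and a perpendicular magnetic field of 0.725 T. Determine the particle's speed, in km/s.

v ≈ 154 km/s

For zero net force, qE = qvB, so v = E/B.
v = (1.12×10^5) / (0.725) = 1.54×10^5 m/s.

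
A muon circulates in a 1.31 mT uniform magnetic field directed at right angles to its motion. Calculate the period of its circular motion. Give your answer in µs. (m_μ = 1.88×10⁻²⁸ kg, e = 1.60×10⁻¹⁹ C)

The cyclotron period is independent of speed: T = 2πm/(qB).
T = 2π(1.88×10^-28) / [(1×1.60×10^-19)(1.31×10^-3)] = 5.64×10^-6 s.

T ≈ 5.64 µs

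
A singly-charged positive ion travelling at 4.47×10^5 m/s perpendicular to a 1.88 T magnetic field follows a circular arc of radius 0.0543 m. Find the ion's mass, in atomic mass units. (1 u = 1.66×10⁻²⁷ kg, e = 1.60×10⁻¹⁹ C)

m ≈ 22.0 u

qvB = mv²/r ⇒ m = qBr/v.
m = (1×1.60×10^-19)(1.88)(0.0543) / (4.47×10^5) = 3.65×10^-26 kg = 22.0 u.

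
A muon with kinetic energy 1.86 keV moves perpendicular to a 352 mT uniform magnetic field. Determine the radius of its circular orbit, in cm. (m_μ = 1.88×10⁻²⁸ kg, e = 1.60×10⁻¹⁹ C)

r ≈ 0.594 cm

Convert the energy: K = 1.86 keV = 2.98×10^-16 J.
v = √(2K/m) = √(2·2.98×10^-16/1.88×10^-28) = 1.78×10^6 m/s.
r = mv/(qB) = (1.88×10^-28)(1.78×10^6) / [(1×1.60×10^-19)(0.352)] = 5.94×10^-3 m.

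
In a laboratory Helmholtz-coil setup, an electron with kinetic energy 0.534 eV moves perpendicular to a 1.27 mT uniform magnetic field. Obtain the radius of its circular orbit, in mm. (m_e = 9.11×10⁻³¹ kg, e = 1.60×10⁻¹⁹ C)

Convert the energy: K = 0.534 eV = 8.54×10^-20 J.
v = √(2K/m) = √(2·8.54×10^-20/9.11×10^-31) = 4.33×10^5 m/s.
r = mv/(qB) = (9.11×10^-31)(4.33×10^5) / [(1×1.60×10^-19)(1.27×10^-3)] = 1.94×10^-3 m.

r ≈ 1.94 mm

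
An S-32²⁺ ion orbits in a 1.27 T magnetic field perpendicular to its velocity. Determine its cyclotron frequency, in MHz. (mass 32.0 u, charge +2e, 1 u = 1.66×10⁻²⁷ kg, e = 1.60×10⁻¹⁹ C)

f = qB/(2πm) = (2×1.60×10^-19)(1.27) / [2π(5.31×10^-26)] = 1.22×10^6 Hz.

f ≈ 1.22 MHz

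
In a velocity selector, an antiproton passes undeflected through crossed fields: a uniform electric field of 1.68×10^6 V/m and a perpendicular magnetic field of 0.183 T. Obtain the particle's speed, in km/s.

For zero net force, qE = qvB, so v = E/B.
v = (1.68×10^6) / (0.183) = 9.18×10^6 m/s.

v ≈ 9180 km/s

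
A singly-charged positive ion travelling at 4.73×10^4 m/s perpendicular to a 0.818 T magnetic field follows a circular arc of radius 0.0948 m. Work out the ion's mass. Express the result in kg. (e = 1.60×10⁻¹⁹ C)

m ≈ 2.62×10^-25 kg

qvB = mv²/r ⇒ m = qBr/v.
m = (1×1.60×10^-19)(0.818)(0.0948) / (4.73×10^4) = 2.62×10^-25 kg.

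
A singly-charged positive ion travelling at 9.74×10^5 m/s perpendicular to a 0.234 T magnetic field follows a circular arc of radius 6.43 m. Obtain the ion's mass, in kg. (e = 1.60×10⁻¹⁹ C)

m ≈ 2.47×10^-25 kg

qvB = mv²/r ⇒ m = qBr/v.
m = (1×1.60×10^-19)(0.234)(6.43) / (9.74×10^5) = 2.47×10^-25 kg.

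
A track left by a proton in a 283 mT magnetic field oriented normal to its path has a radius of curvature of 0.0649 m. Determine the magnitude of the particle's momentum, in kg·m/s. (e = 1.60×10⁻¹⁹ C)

p ≈ 2.94×10^-21 kg·m/s

Since qvB = mv²/r, the momentum p = mv = qBr.
p = (1×1.60×10^-19)(0.283)(0.0649) = 2.94×10^-21 kg·m/s.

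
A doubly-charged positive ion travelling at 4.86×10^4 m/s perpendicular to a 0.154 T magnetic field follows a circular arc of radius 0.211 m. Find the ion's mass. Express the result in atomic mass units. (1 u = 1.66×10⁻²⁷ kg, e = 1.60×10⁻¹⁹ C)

m ≈ 129 u

qvB = mv²/r ⇒ m = qBr/v.
m = (2×1.60×10^-19)(0.154)(0.211) / (4.86×10^4) = 2.14×10^-25 kg = 129 u.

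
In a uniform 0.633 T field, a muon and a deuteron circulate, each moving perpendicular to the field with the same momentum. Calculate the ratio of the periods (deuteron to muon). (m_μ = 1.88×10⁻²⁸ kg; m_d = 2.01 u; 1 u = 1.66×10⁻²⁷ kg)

ratio ≈ 17.7

T = 2πm/(qB) is independent of speed, so T₂/T₁ = (m₂/q₂)/(m₁/q₁).
T_{deuteron}/T_{muon} = (3.34×10^-27/1e) / (1.88×10^-28/1e) = 17.7.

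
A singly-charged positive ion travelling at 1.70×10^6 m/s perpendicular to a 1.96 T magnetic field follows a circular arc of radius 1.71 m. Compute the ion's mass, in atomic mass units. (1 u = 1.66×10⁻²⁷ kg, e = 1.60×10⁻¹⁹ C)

m ≈ 190 u

qvB = mv²/r ⇒ m = qBr/v.
m = (1×1.60×10^-19)(1.96)(1.71) / (1.70×10^6) = 3.15×10^-25 kg = 190 u.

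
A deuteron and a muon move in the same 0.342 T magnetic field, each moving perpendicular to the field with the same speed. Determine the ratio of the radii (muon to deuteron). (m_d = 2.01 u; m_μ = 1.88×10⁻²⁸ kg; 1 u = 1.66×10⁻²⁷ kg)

r = mv/(qB) ⇒ at equal v, r ∝ m/q.
r_{muon}/r_{deuteron} = 0.0563.

ratio ≈ 0.0563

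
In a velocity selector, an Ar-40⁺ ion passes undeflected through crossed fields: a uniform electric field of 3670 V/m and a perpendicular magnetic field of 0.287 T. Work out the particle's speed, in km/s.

For zero net force, qE = qvB, so v = E/B.
v = (3670) / (0.287) = 1.28×10^4 m/s.

v ≈ 12.8 km/s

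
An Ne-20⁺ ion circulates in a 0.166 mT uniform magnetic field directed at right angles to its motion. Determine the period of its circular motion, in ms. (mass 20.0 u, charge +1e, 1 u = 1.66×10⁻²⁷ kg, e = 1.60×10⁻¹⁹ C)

The cyclotron period is independent of speed: T = 2πm/(qB).
T = 2π(3.32×10^-26) / [(1×1.60×10^-19)(1.66×10^-4)] = 7.85×10^-3 s.

T ≈ 7.85 ms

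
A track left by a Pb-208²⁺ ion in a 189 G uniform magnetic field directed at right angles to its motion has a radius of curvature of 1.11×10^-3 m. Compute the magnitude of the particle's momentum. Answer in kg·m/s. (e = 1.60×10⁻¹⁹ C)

Since qvB = mv²/r, the momentum p = mv = qBr.
p = (2×1.60×10^-19)(0.0189)(1.11×10^-3) = 6.71×10^-24 kg·m/s.

p ≈ 6.71×10^-24 kg·m/s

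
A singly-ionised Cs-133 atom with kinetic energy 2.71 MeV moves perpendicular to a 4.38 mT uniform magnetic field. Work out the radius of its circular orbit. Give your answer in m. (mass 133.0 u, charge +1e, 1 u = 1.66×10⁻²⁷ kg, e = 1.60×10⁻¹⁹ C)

Convert the energy: K = 2.71 MeV = 4.34×10^-13 J.
v = √(2K/m) = √(2·4.34×10^-13/2.21×10^-25) = 1.98×10^6 m/s.
r = mv/(qB) = (2.21×10^-25)(1.98×10^6) / [(1×1.60×10^-19)(4.38×10^-3)] = 624 m.

r ≈ 624 m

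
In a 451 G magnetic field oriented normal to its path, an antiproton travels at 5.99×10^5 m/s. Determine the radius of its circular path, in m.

The magnetic force provides the centripetal force: qvB = mv²/r, so r = mv/(qB).
r = (1.67×10^-27 kg)(5.99×10^5 m/s) / [(1×1.60×10^-19 C)(0.0451 T)] = 0.139 m.

r ≈ 0.139 m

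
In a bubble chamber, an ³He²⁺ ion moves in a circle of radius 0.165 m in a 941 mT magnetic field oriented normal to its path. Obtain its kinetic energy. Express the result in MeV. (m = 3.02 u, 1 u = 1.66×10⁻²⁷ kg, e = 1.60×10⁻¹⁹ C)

K ≈ 1.54 MeV

v = qBr/m = (2×1.60×10^-19)(0.941)(0.165) / (5.01×10^-27) = 9.91×10^6 m/s.
K = ½mv² = 0.5·(5.01×10^-27)·(9.91×10^6)² = 2.46×10^-13 J = 1.54 MeV.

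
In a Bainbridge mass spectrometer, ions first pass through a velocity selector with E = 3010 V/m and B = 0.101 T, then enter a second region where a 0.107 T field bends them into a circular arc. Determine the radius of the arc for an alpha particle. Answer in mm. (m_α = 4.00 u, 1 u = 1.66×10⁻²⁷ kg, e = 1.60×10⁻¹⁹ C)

The selector passes v = E/B = 3010/0.101 = 2.98×10^4 m/s.
In the deflection region, r = mv/(qB₂) = (6.64×10^-27)(2.98×10^4) / [(2×1.60×10^-19)(0.107)] = 5.78×10^-3 m.

r ≈ 5.78 mm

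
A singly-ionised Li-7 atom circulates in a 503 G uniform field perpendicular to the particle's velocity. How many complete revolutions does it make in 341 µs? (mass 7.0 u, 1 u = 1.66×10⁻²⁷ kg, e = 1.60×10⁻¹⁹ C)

N = 37

T = 2πm/(qB) = 2π(1.162×10^-26) / [(1×1.60×10^-19)(0.0503)] = 9.0719×10^-6 s.
N = t/T = 3.41×10^-4 / 9.0719×10^-6 ≈ 37.59, so 37 complete revolutions.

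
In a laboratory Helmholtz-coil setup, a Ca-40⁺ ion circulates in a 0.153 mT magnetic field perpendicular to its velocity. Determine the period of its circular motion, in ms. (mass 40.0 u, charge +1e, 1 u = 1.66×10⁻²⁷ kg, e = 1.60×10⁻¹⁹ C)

T ≈ 17.0 ms

The cyclotron period is independent of speed: T = 2πm/(qB).
T = 2π(6.64×10^-26) / [(1×1.60×10^-19)(1.53×10^-4)] = 0.0170 s.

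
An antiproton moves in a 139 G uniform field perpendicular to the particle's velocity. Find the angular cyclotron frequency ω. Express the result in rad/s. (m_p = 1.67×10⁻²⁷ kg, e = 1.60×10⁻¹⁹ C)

ω ≈ 1.33×10^6 rad/s

ω = qB/m = (1×1.60×10^-19)(0.0139) / (1.67×10^-27) = 1.33×10^6 rad/s.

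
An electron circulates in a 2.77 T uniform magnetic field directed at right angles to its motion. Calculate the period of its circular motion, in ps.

The cyclotron period is independent of speed: T = 2πm/(qB).
T = 2π(9.11×10^-31) / [(1×1.60×10^-19)(2.77)] = 1.29×10^-11 s.

T ≈ 12.9 ps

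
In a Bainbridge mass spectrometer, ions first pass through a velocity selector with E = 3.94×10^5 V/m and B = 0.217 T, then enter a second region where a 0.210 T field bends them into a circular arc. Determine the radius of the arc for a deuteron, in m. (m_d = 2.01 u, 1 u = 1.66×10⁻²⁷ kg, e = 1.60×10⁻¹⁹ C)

r ≈ 0.180 m

The selector passes v = E/B = 3.94×10^5/0.217 = 1.82×10^6 m/s.
In the deflection region, r = mv/(qB₂) = (3.34×10^-27)(1.82×10^6) / [(1×1.60×10^-19)(0.210)] = 0.180 m.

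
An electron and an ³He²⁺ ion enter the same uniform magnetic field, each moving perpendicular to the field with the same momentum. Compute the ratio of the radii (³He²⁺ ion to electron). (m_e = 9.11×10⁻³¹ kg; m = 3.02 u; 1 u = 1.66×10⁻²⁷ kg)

ratio ≈ 0.500

r = p/(qB) ⇒ at equal p, r ∝ 1/q.
r_{³He²⁺ ion}/r_{electron} = 0.500.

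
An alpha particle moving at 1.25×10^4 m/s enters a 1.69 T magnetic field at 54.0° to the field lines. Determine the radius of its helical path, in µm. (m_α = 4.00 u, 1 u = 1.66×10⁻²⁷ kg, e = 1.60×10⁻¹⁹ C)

r ≈ 124 µm

Only the perpendicular component v⊥ = v sin54.0° = 1.01×10^4 m/s is bent by the field.
r = m v⊥ /(qB) = (6.64×10^-27)(1.01×10^4) / [(2×1.60×10^-19)(1.69)] = 1.24×10^-4 m.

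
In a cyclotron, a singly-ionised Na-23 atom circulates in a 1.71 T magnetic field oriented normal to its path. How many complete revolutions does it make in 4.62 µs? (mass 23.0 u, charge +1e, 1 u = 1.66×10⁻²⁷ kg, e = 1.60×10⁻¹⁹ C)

N = 5

T = 2πm/(qB) = 2π(3.818×10^-26) / [(1×1.60×10^-19)(1.71)] = 8.7680×10^-7 s.
N = t/T = 4.62×10^-6 / 8.7680×10^-7 ≈ 5.27, so 5 complete revolutions.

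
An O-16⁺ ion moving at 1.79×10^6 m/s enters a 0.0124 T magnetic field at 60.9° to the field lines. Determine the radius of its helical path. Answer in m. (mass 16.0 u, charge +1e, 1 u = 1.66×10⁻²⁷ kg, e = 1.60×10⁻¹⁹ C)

r ≈ 20.9 m

Only the perpendicular component v⊥ = v sin60.9° = 1.56×10^6 m/s is bent by the field.
r = m v⊥ /(qB) = (2.66×10^-26)(1.56×10^6) / [(1×1.60×10^-19)(0.0124)] = 20.9 m.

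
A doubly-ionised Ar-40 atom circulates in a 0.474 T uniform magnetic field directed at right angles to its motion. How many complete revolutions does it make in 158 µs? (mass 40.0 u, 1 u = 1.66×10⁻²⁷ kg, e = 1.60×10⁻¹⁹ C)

T = 2πm/(qB) = 2π(6.64×10^-26) / [(2×1.60×10^-19)(0.474)] = 2.7506×10^-6 s.
N = t/T = 1.58×10^-4 / 2.7506×10^-6 ≈ 57.44, so 57 complete revolutions.

N = 57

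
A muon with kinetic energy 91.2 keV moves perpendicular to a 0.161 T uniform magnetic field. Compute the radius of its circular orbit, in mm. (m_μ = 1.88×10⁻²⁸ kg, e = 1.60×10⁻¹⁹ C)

Convert the energy: K = 91.2 keV = 1.46×10^-14 J.
v = √(2K/m) = √(2·1.46×10^-14/1.88×10^-28) = 1.25×10^7 m/s.
r = mv/(qB) = (1.88×10^-28)(1.25×10^7) / [(1×1.60×10^-19)(0.161)] = 0.0909 m.

r ≈ 90.9 mm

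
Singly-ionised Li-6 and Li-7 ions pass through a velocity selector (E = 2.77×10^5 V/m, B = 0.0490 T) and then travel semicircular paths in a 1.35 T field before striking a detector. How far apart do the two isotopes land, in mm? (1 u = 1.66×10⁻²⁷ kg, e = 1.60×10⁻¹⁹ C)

Both emerge at v = E/B₁ = 5.65×10^6 m/s.
r = mv/(qB₂), so r₁ = 0.2607 m and r₂ = 0.3041 m, giving Δr = 0.0434 m.
After a semicircle each ion lands a diameter 2r from the entry slit, so the separation is 2Δr = 0.0869 m.

Δd ≈ 86.9 mm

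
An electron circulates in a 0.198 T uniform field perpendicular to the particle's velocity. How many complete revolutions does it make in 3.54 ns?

T = 2πm/(qB) = 2π(9.11×10^-31) / [(1×1.60×10^-19)(0.198)] = 1.8068×10^-10 s.
N = t/T = 3.54×10^-9 / 1.8068×10^-10 ≈ 19.59, so 19 complete revolutions.

N = 19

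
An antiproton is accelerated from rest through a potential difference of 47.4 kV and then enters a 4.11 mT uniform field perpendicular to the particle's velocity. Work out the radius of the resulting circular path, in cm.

r ≈ 765 cm

The kinetic energy gained is K = qV = (1×1.60×10^-19)(4.74×10^4) = 7.58×10^-15 J.
v = √(2K/m) = 3.01×10^6 m/s.
r = mv/(qB) = (1.67×10^-27)(3.01×10^6) / [(1×1.60×10^-19)(4.11×10^-3)] = 7.65 m.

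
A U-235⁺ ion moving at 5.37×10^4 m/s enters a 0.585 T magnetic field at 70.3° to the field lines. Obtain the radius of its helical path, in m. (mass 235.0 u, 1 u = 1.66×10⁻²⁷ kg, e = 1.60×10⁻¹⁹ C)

Only the perpendicular component v⊥ = v sin70.3° = 5.06×10^4 m/s is bent by the field.
r = m v⊥ /(qB) = (3.90×10^-25)(5.06×10^4) / [(1×1.60×10^-19)(0.585)] = 0.211 m.

r ≈ 0.211 m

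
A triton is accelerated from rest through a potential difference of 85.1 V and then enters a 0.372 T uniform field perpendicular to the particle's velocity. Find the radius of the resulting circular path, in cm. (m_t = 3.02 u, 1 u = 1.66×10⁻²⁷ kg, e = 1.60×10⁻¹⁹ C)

r ≈ 0.621 cm

The kinetic energy gained is K = qV = (1×1.60×10^-19)(85.1) = 1.36×10^-17 J.
v = √(2K/m) = 7.37×10^4 m/s.
r = mv/(qB) = (5.01×10^-27)(7.37×10^4) / [(1×1.60×10^-19)(0.372)] = 6.21×10^-3 m.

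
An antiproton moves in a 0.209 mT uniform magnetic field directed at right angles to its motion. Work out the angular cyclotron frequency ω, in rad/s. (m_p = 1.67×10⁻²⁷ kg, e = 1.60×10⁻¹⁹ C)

ω = qB/m = (1×1.60×10^-19)(2.09×10^-4) / (1.67×10^-27) = 2.00×10^4 rad/s.

ω ≈ 2.00×10^4 rad/s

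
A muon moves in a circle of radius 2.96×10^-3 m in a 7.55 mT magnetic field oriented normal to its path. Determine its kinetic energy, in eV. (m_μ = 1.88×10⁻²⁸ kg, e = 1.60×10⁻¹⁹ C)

K ≈ 0.213 eV

v = qBr/m = (1×1.60×10^-19)(7.55×10^-3)(2.96×10^-3) / (1.88×10^-28) = 1.90×10^4 m/s.
K = ½mv² = 0.5·(1.88×10^-28)·(1.90×10^4)² = 3.40×10^-20 J = 0.213 eV.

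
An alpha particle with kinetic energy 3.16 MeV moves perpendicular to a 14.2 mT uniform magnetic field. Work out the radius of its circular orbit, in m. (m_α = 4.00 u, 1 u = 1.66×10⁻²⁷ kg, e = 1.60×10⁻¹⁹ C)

Convert the energy: K = 3.16 MeV = 5.06×10^-13 J.
v = √(2K/m) = √(2·5.06×10^-13/6.64×10^-27) = 1.23×10^7 m/s.
r = mv/(qB) = (6.64×10^-27)(1.23×10^7) / [(2×1.60×10^-19)(0.0142)] = 18.0 m.

r ≈ 18.0 m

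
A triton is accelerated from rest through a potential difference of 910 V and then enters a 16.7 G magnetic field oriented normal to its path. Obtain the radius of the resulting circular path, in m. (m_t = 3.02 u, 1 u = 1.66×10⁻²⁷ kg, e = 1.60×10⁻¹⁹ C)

r ≈ 4.52 m

The kinetic energy gained is K = qV = (1×1.60×10^-19)(910) = 1.46×10^-16 J.
v = √(2K/m) = 2.41×10^5 m/s.
r = mv/(qB) = (5.01×10^-27)(2.41×10^5) / [(1×1.60×10^-19)(1.67×10^-3)] = 4.52 m.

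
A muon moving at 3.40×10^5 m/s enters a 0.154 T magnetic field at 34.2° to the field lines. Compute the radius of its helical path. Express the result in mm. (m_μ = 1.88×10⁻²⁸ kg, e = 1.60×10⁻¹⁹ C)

Only the perpendicular component v⊥ = v sin34.2° = 1.91×10^5 m/s is bent by the field.
r = m v⊥ /(qB) = (1.88×10^-28)(1.91×10^5) / [(1×1.60×10^-19)(0.154)] = 1.46×10^-3 m.

r ≈ 1.46 mm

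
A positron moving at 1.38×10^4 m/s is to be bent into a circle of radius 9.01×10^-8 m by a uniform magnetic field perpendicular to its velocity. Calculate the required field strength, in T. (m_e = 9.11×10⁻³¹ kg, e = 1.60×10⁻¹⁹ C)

B ≈ 0.872 T

qvB = mv²/r gives B = mv/(qr).
B = (9.11×10^-31)(1.38×10^4) / [(1×1.60×10^-19)(9.01×10^-8)] = 0.872 T.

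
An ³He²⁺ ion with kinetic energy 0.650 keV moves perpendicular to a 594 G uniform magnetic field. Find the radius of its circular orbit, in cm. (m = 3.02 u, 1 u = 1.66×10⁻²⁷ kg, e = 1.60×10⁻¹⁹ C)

r ≈ 5.37 cm

Convert the energy: K = 0.650 keV = 1.04×10^-16 J.
v = √(2K/m) = √(2·1.04×10^-16/5.01×10^-27) = 2.04×10^5 m/s.
r = mv/(qB) = (5.01×10^-27)(2.04×10^5) / [(2×1.60×10^-19)(0.0594)] = 0.0537 m.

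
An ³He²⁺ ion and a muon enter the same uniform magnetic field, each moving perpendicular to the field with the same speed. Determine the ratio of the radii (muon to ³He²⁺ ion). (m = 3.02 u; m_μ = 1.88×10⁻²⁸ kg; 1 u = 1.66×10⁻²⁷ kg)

ratio ≈ 0.0750

r = mv/(qB) ⇒ at equal v, r ∝ m/q.
r_{muon}/r_{³He²⁺ ion} = 0.0750.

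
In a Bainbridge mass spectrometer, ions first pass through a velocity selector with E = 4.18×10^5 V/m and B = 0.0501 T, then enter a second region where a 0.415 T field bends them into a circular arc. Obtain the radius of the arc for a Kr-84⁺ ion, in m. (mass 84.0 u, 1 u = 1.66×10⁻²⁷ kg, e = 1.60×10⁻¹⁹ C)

r ≈ 17.5 m

The selector passes v = E/B = 4.18×10^5/0.0501 = 8.34×10^6 m/s.
In the deflection region, r = mv/(qB₂) = (1.39×10^-25)(8.34×10^6) / [(1×1.60×10^-19)(0.415)] = 17.5 m.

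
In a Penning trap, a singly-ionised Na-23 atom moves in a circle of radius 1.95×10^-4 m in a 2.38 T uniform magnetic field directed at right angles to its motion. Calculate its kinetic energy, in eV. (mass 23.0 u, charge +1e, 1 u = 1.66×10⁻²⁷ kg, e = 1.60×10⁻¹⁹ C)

K ≈ 0.451 eV

v = qBr/m = (1×1.60×10^-19)(2.38)(1.95×10^-4) / (3.82×10^-26) = 1940 m/s.
K = ½mv² = 0.5·(3.82×10^-26)·(1940)² = 7.22×10^-20 J = 0.451 eV.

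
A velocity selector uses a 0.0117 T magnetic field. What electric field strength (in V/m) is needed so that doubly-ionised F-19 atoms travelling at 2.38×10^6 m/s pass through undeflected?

E ≈ 2.78×10^4 V/m

qE = qvB ⇒ E = vB = (2.38×10^6)(0.0117) = 2.78×10^4 V/m.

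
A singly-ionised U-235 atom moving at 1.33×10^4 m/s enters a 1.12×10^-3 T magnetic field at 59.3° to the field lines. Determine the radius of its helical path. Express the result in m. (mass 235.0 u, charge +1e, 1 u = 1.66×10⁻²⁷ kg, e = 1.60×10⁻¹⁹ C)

Only the perpendicular component v⊥ = v sin59.3° = 1.14×10^4 m/s is bent by the field.
r = m v⊥ /(qB) = (3.90×10^-25)(1.14×10^4) / [(1×1.60×10^-19)(1.12×10^-3)] = 24.9 m.

r ≈ 24.9 m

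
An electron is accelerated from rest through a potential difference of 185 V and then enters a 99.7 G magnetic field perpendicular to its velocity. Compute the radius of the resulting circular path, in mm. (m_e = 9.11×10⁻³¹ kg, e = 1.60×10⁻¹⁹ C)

r ≈ 4.60 mm

The kinetic energy gained is K = qV = (1×1.60×10^-19)(185) = 2.96×10^-17 J.
v = √(2K/m) = 8.06×10^6 m/s.
r = mv/(qB) = (9.11×10^-31)(8.06×10^6) / [(1×1.60×10^-19)(9.97×10^-3)] = 4.60×10^-3 m.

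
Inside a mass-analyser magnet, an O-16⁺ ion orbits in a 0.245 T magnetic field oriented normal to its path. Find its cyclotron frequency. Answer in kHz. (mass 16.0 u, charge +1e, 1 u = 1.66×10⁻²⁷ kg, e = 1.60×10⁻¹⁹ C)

f ≈ 235 kHz

f = qB/(2πm) = (1×1.60×10^-19)(0.245) / [2π(2.66×10^-26)] = 2.35×10^5 Hz.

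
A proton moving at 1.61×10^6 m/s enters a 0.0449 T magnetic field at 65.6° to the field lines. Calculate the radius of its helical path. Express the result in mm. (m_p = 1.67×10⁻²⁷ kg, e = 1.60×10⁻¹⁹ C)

Only the perpendicular component v⊥ = v sin65.6° = 1.47×10^6 m/s is bent by the field.
r = m v⊥ /(qB) = (1.67×10^-27)(1.47×10^6) / [(1×1.60×10^-19)(0.0449)] = 0.341 m.

r ≈ 341 mm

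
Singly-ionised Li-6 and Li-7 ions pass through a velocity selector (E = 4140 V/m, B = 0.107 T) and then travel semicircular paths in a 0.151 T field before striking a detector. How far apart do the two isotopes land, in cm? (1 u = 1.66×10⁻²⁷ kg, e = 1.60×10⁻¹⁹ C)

Δd ≈ 0.532 cm

Both emerge at v = E/B₁ = 3.87×10^4 m/s.
r = mv/(qB₂), so r₁ = 0.01595 m and r₂ = 0.01861 m, giving Δr = 2.66×10^-3 m.
After a semicircle each ion lands a diameter 2r from the entry slit, so the separation is 2Δr = 5.32×10^-3 m.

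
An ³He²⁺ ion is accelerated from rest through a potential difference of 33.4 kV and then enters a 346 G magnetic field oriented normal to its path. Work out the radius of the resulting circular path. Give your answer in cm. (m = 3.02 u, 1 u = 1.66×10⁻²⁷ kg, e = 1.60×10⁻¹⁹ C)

The kinetic energy gained is K = qV = (2×1.60×10^-19)(3.34×10^4) = 1.07×10^-14 J.
v = √(2K/m) = 2.06×10^6 m/s.
r = mv/(qB) = (5.01×10^-27)(2.06×10^6) / [(2×1.60×10^-19)(0.0346)] = 0.935 m.

r ≈ 93.5 cm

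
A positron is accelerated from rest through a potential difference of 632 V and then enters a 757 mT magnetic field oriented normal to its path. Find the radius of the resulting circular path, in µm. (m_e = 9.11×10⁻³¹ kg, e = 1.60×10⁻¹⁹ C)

The kinetic energy gained is K = qV = (1×1.60×10^-19)(632) = 1.01×10^-16 J.
v = √(2K/m) = 1.49×10^7 m/s.
r = mv/(qB) = (9.11×10^-31)(1.49×10^7) / [(1×1.60×10^-19)(0.757)] = 1.12×10^-4 m.

r ≈ 112 µm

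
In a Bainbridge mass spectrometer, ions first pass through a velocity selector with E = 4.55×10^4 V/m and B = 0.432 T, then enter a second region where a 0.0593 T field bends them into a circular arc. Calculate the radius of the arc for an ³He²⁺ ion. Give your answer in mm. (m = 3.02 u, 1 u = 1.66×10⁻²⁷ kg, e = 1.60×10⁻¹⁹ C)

The selector passes v = E/B = 4.55×10^4/0.432 = 1.05×10^5 m/s.
In the deflection region, r = mv/(qB₂) = (5.01×10^-27)(1.05×10^5) / [(2×1.60×10^-19)(0.0593)] = 0.0278 m.

r ≈ 27.8 mm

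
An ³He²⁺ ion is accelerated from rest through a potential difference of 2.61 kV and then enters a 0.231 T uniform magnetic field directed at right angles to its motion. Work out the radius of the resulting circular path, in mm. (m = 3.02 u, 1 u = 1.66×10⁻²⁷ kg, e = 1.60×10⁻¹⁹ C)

r ≈ 39.1 mm

The kinetic energy gained is K = qV = (2×1.60×10^-19)(2610) = 8.35×10^-16 J.
v = √(2K/m) = 5.77×10^5 m/s.
r = mv/(qB) = (5.01×10^-27)(5.77×10^5) / [(2×1.60×10^-19)(0.231)] = 0.0391 m.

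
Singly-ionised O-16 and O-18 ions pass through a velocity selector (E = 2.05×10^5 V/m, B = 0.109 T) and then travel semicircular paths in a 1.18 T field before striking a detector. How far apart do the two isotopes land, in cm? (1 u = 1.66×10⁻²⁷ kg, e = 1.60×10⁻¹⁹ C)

Δd ≈ 6.61 cm

Both emerge at v = E/B₁ = 1.88×10^6 m/s.
r = mv/(qB₂), so r₁ = 0.2646 m and r₂ = 0.2977 m, giving Δr = 0.0331 m.
After a semicircle each ion lands a diameter 2r from the entry slit, so the separation is 2Δr = 0.0661 m.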